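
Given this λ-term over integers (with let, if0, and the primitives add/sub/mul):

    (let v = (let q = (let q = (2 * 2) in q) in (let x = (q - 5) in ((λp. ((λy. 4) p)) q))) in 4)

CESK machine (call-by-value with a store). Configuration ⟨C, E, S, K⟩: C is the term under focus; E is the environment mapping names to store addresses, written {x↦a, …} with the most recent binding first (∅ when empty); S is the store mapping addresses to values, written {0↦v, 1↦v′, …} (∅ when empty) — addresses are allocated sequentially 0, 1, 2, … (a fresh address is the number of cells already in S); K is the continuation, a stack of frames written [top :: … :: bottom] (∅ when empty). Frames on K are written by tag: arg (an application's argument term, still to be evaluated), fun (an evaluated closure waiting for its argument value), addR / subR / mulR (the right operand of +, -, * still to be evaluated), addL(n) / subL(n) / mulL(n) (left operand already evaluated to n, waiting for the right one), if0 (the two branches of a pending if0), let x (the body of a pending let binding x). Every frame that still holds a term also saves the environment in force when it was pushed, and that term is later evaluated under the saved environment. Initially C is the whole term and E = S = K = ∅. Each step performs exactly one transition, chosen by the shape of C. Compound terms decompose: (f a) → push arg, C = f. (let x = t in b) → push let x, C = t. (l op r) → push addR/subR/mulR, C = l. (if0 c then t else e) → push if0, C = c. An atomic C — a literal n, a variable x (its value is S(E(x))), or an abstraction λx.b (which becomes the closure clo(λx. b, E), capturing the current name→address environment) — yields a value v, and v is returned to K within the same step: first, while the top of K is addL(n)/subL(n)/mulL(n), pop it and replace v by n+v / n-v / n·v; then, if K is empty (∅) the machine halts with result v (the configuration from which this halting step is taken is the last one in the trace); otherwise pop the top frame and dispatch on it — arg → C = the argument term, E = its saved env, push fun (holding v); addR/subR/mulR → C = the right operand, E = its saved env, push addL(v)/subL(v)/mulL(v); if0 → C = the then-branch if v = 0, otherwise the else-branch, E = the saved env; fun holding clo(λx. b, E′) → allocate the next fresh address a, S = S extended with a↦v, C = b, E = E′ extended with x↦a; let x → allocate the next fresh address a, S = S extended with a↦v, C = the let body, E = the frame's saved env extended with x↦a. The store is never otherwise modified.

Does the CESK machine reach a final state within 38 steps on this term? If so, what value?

0. ⟨C=(let v = (let q = (let q = (2 * 2) in q) in (let x = (q - 5) in ((λp. ((λy. 4) p)) q))) in 4); E=∅; S=∅; K=∅⟩
1. ⟨C=(let q = (let q = (2 * 2) in q) in (let x = (q - 5) in ((λp. ((λy. 4) p)) q))); E=∅; S=∅; K=[let v]⟩
2. ⟨C=(let q = (2 * 2) in q); E=∅; S=∅; K=[let q :: let v]⟩
3. ⟨C=(2 * 2); E=∅; S=∅; K=[let q :: let q :: let v]⟩
4. ⟨C=2; E=∅; S=∅; K=[mulR :: let q :: let q :: let v]⟩
5. ⟨C=2; E=∅; S=∅; K=[mulL(2) :: let q :: let q :: let v]⟩
6. ⟨C=q; E={q↦0}; S={0↦4}; K=[let q :: let v]⟩
7. ⟨C=(let x = (q - 5) in ((λp. ((λy. 4) p)) q)); E={q↦1}; S={0↦4, 1↦4}; K=[let v]⟩
8. ⟨C=(q - 5); E={q↦1}; S={0↦4, 1↦4}; K=[let x :: let v]⟩
9. ⟨C=q; E={q↦1}; S={0↦4, 1↦4}; K=[subR :: let x :: let v]⟩
10. ⟨C=5; E={q↦1}; S={0↦4, 1↦4}; K=[subL(4) :: let x :: let v]⟩
11. ⟨C=((λp. ((λy. 4) p)) q); E={x↦2, q↦1}; S={0↦4, 1↦4, 2↦-1}; K=[let v]⟩
12. ⟨C=(λp. ((λy. 4) p)); E={x↦2, q↦1}; S={0↦4, 1↦4, 2↦-1}; K=[arg :: let v]⟩
13. ⟨C=q; E={x↦2, q↦1}; S={0↦4, 1↦4, 2↦-1}; K=[fun :: let v]⟩
14. ⟨C=((λy. 4) p); E={p↦3, x↦2, q↦1}; S={0↦4, 1↦4, 2↦-1, 3↦4}; K=[let v]⟩
15. ⟨C=(λy. 4); E={p↦3, x↦2, q↦1}; S={0↦4, 1↦4, 2↦-1, 3↦4}; K=[arg :: let v]⟩
16. ⟨C=p; E={p↦3, x↦2, q↦1}; S={0↦4, 1↦4, 2↦-1, 3↦4}; K=[fun :: let v]⟩
17. ⟨C=4; E={y↦4, p↦3, x↦2, q↦1}; S={0↦4, 1↦4, 2↦-1, 3↦4, 4↦4}; K=[let v]⟩
18. ⟨C=4; E={v↦5}; S={0↦4, 1↦4, 2↦-1, 3↦4, 4↦4, 5↦4}; K=∅⟩
→ final value 4

Answer: 4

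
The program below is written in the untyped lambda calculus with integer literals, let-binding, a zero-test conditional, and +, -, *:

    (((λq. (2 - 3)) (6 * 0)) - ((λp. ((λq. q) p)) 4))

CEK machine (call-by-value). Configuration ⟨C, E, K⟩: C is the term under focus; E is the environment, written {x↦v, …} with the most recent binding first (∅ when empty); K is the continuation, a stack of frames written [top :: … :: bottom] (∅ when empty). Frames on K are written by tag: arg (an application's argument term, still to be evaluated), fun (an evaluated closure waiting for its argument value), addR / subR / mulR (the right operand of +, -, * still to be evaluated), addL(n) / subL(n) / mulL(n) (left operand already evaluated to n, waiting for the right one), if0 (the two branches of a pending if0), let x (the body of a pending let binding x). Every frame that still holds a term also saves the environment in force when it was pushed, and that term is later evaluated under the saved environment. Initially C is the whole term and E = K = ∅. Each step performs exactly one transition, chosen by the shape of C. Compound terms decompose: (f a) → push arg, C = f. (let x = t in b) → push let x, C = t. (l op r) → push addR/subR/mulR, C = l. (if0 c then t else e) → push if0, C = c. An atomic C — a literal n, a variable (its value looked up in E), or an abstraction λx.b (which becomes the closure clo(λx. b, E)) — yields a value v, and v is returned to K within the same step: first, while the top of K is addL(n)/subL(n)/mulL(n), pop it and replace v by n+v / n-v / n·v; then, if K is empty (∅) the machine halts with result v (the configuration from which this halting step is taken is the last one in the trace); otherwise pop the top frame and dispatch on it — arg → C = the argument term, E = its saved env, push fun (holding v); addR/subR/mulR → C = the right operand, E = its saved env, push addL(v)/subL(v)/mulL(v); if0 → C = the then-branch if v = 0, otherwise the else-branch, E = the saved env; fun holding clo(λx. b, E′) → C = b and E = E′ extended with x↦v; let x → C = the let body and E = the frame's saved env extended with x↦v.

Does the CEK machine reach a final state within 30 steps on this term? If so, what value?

[0] ⟨C=(((λq. (2 - 3)) (6 * 0)) - ((λp. ((λq. q) p)) 4)); E=∅; K=∅⟩
[1] ⟨C=((λq. (2 - 3)) (6 * 0)); E=∅; K=[subR]⟩
[2] ⟨C=(λq. (2 - 3)); E=∅; K=[arg :: subR]⟩
[3] ⟨C=(6 * 0); E=∅; K=[fun :: subR]⟩
[4] ⟨C=6; E=∅; K=[mulR :: fun :: subR]⟩
[5] ⟨C=0; E=∅; K=[mulL(6) :: fun :: subR]⟩
[6] ⟨C=(2 - 3); E={q↦0}; K=[subR]⟩
[7] ⟨C=2; E={q↦0}; K=[subR :: subR]⟩
[8] ⟨C=3; E={q↦0}; K=[subL(2) :: subR]⟩
[9] ⟨C=((λp. ((λq. q) p)) 4); E=∅; K=[subL(-1)]⟩
[10] ⟨C=(λp. ((λq. q) p)); E=∅; K=[arg :: subL(-1)]⟩
[11] ⟨C=4; E=∅; K=[fun :: subL(-1)]⟩
[12] ⟨C=((λq. q) p); E={p↦4}; K=[subL(-1)]⟩
[13] ⟨C=(λq. q); E={p↦4}; K=[arg :: subL(-1)]⟩
[14] ⟨C=p; E={p↦4}; K=[fun :: subL(-1)]⟩
[15] ⟨C=q; E={q↦4, p↦4}; K=[subL(-1)]⟩
→ final value -5

Answer: -5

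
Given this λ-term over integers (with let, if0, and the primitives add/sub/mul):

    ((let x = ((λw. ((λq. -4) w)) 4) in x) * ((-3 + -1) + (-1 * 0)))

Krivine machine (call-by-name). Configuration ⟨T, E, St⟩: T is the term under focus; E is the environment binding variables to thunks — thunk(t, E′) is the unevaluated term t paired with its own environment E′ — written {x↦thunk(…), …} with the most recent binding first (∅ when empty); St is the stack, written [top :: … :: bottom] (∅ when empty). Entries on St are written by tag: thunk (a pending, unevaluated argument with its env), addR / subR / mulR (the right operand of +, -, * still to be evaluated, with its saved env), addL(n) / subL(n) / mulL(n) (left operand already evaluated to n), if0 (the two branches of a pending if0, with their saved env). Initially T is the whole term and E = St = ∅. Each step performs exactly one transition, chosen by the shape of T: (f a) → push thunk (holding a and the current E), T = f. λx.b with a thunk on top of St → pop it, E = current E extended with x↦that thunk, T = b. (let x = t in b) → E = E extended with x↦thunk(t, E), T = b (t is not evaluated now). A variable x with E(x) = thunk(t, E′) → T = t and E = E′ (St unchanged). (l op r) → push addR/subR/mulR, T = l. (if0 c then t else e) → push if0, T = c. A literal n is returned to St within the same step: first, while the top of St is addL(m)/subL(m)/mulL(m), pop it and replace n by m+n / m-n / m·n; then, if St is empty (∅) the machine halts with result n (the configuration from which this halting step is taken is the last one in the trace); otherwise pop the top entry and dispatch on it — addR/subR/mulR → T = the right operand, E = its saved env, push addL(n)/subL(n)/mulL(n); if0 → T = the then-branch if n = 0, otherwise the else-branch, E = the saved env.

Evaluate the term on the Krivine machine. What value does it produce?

Answer: 16

Derivation:
[0] <T=((let x = ((λw. ((λq. -4) w)) 4) in x) * ((-3 + -1) + (-1 * 0))), E=∅, St=∅>
[1] <T=(let x = ((λw. ((λq. -4) w)) 4) in x), E=∅, St=[mulR]>
[2] <T=x, E={x↦thunk(((λw. ((λq. -4) w)) 4), ∅)}, St=[mulR]>
[3] <T=((λw. ((λq. -4) w)) 4), E=∅, St=[mulR]>
[4] <T=(λw. ((λq. -4) w)), E=∅, St=[thunk :: mulR]>
[5] <T=((λq. -4) w), E={w↦thunk(4, ∅)}, St=[mulR]>
[6] <T=(λq. -4), E={w↦thunk(4, ∅)}, St=[thunk :: mulR]>
[7] <T=-4, E={q↦thunk(w, {w↦thunk(4, ∅)}), w↦thunk(4, ∅)}, St=[mulR]>
[8] <T=((-3 + -1) + (-1 * 0)), E=∅, St=[mulL(-4)]>
[9] <T=(-3 + -1), E=∅, St=[addR :: mulL(-4)]>
[10] <T=-3, E=∅, St=[addR :: addR :: mulL(-4)]>
[11] <T=-1, E=∅, St=[addL(-3) :: addR :: mulL(-4)]>
[12] <T=(-1 * 0), E=∅, St=[addL(-4) :: mulL(-4)]>
[13] <T=-1, E=∅, St=[mulR :: addL(-4) :: mulL(-4)]>
[14] <T=0, E=∅, St=[mulL(-1) :: addL(-4) :: mulL(-4)]>
→ final value 16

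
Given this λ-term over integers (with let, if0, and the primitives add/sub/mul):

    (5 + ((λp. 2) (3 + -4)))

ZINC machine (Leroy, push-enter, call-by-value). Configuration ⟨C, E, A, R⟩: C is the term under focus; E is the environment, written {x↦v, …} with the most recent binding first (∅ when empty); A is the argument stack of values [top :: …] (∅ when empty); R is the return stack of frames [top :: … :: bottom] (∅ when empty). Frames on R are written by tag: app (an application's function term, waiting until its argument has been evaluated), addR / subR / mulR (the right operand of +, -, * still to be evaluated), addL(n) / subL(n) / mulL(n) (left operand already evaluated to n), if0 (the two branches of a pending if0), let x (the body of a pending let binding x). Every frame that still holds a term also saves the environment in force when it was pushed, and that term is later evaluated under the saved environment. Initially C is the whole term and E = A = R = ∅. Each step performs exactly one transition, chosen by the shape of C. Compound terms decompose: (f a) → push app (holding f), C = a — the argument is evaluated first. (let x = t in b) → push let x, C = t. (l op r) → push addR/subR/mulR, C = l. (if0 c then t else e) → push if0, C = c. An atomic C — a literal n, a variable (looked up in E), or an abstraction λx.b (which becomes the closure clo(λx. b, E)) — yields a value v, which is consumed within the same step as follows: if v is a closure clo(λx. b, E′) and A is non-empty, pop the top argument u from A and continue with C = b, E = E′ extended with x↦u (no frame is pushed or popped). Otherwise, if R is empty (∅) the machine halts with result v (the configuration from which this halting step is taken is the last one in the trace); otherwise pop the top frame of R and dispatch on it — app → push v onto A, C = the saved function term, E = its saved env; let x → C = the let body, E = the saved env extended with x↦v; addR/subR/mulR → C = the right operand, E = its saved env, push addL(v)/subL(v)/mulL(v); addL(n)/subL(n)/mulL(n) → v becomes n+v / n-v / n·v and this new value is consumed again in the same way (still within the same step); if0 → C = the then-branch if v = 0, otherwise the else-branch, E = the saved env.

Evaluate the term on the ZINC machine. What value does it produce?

Answer: 7

Machine steps:
step 0: ⟨C=(5 + ((λp. 2) (3 + -4))); E=∅; A=∅; R=∅⟩
step 1: ⟨C=5; E=∅; A=∅; R=[addR]⟩
step 2: ⟨C=((λp. 2) (3 + -4)); E=∅; A=∅; R=[addL(5)]⟩
step 3: ⟨C=(3 + -4); E=∅; A=∅; R=[app :: addL(5)]⟩
step 4: ⟨C=3; E=∅; A=∅; R=[addR :: app :: addL(5)]⟩
step 5: ⟨C=-4; E=∅; A=∅; R=[addL(3) :: app :: addL(5)]⟩
step 6: ⟨C=(λp. 2); E=∅; A=[-1]; R=[addL(5)]⟩
step 7: ⟨C=2; E={p↦-1}; A=∅; R=[addL(5)]⟩
→ final value 7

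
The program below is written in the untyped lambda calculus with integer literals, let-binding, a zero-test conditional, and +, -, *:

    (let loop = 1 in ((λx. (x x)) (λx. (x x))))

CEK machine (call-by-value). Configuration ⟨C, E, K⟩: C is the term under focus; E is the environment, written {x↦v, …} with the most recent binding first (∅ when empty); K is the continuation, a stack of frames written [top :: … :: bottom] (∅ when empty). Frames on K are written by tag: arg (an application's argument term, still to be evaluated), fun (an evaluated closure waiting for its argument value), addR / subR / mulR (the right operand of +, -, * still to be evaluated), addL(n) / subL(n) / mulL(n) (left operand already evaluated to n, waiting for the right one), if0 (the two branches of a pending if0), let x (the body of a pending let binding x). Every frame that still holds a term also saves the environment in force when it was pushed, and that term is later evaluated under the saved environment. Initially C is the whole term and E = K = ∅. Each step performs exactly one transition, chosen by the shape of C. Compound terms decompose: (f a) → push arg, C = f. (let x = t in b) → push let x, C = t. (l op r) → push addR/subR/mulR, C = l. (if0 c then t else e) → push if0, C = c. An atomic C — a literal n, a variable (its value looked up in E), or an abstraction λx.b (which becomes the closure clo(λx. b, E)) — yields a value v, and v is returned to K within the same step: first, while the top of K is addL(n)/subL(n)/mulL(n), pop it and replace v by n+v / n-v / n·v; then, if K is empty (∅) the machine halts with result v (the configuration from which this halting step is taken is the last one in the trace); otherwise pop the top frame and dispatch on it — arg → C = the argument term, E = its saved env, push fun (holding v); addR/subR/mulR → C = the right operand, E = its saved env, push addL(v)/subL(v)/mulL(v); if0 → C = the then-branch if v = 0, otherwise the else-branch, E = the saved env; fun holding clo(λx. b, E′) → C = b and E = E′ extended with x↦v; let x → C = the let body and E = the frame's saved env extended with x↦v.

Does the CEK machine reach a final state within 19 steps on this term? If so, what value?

step 0: [C=(let loop = 1 in ((λx. (x x)) (λx. (x x)))) | E=∅ | K=∅]
step 1: [C=1 | E=∅ | K=[let loop]]
step 2: [C=((λx. (x x)) (λx. (x x))) | E={loop↦1} | K=∅]
step 3: [C=(λx. (x x)) | E={loop↦1} | K=[arg]]
step 4: [C=(λx. (x x)) | E={loop↦1} | K=[fun]]
step 5: [C=(x x) | E={x↦clo(λx. (x x), {loop↦1}), loop↦1} | K=∅]
step 6: [C=x | E={x↦clo(λx. (x x), {loop↦1}), loop↦1} | K=[arg]]
step 7: [C=x | E={x↦clo(λx. (x x), {loop↦1}), loop↦1} | K=[fun]]
… configuration repeats with period 3 (steps 5–7 recur indefinitely) …

Answer: DIVERGES (no final state within 19 steps)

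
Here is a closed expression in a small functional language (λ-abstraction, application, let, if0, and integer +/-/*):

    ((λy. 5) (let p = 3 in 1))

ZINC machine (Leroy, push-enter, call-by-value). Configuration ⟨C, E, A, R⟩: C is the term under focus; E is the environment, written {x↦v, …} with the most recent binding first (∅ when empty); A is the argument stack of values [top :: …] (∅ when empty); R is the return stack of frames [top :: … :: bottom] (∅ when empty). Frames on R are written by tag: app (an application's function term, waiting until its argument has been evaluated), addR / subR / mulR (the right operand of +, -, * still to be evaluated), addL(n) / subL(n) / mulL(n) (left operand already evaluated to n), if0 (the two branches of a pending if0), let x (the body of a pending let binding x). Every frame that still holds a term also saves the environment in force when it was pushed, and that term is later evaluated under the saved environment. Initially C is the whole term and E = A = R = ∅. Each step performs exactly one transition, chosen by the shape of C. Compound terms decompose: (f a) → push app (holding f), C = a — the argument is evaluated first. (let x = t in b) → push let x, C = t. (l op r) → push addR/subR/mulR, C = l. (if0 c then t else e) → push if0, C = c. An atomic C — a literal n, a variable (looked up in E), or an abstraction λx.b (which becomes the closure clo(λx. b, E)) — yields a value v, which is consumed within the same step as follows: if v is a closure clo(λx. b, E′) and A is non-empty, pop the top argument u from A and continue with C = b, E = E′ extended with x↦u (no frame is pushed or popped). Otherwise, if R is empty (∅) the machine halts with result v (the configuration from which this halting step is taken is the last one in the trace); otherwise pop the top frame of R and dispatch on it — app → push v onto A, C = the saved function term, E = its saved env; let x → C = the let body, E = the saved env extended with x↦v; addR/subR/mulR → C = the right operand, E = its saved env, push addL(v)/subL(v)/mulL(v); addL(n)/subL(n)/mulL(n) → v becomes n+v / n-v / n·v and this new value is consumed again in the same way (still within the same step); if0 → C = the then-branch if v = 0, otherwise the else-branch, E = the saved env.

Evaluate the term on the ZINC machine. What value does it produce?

Answer: 5

Machine steps:
step 0: ⟨C=((λy. 5) (let p = 3 in 1)); E=∅; A=∅; R=∅⟩
step 1: ⟨C=(let p = 3 in 1); E=∅; A=∅; R=[app]⟩
step 2: ⟨C=3; E=∅; A=∅; R=[let p :: app]⟩
step 3: ⟨C=1; E={p↦3}; A=∅; R=[app]⟩
step 4: ⟨C=(λy. 5); E=∅; A=[1]; R=∅⟩
step 5: ⟨C=5; E={y↦1}; A=∅; R=∅⟩
→ final value 5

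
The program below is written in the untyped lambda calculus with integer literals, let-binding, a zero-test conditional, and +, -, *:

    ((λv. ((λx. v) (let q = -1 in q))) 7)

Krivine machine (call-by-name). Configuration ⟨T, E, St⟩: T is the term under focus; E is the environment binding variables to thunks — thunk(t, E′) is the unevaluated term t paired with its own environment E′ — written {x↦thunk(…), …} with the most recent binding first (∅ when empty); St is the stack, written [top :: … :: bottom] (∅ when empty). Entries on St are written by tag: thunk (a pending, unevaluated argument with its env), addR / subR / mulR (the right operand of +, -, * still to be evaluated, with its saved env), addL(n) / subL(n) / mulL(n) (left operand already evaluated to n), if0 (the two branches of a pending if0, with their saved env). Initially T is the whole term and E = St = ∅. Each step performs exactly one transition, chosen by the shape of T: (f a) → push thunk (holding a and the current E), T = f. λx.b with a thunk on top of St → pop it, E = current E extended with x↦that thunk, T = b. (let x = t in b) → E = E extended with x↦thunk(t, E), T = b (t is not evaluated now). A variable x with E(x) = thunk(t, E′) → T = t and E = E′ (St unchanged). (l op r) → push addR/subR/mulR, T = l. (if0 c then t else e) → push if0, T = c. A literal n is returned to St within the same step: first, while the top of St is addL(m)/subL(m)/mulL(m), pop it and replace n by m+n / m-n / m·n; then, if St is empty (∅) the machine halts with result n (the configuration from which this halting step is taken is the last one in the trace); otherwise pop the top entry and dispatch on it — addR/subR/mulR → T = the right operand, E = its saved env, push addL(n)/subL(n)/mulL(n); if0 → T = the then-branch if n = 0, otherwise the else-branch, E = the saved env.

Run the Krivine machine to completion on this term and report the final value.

0. <T=((λv. ((λx. v) (let q = -1 in q))) 7), E=∅, St=∅>
1. <T=(λv. ((λx. v) (let q = -1 in q))), E=∅, St=[thunk]>
2. <T=((λx. v) (let q = -1 in q)), E={v↦thunk(7, ∅)}, St=∅>
3. <T=(λx. v), E={v↦thunk(7, ∅)}, St=[thunk]>
4. <T=v, E={x↦thunk((let q = -1 in q), {v↦thunk(7, ∅)}), v↦thunk(7, ∅)}, St=∅>
5. <T=7, E=∅, St=∅>
→ final value 7

Answer: 7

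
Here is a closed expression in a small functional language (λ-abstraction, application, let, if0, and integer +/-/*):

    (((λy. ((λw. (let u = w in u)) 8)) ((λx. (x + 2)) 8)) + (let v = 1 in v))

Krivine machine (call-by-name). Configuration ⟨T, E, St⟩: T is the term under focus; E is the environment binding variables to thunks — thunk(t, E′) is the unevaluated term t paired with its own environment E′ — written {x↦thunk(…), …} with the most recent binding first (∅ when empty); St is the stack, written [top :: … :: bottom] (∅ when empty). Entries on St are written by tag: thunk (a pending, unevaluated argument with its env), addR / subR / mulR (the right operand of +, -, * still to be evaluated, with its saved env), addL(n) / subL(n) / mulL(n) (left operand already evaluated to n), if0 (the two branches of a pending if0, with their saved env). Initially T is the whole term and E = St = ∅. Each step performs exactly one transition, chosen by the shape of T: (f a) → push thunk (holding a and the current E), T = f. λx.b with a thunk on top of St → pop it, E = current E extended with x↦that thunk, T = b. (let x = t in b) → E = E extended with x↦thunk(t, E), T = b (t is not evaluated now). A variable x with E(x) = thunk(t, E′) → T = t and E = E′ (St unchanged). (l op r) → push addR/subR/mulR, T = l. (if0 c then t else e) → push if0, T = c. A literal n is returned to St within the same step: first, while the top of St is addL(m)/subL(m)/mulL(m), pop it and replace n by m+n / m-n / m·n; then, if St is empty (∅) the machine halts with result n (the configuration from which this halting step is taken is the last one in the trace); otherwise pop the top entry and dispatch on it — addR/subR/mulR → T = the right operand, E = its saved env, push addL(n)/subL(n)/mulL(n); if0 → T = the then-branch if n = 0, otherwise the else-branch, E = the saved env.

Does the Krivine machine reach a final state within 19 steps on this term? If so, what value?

Answer: 9

Execution trace:
step 0: <T=(((λy. ((λw. (let u = w in u)) 8)) ((λx. (x + 2)) 8)) + (let v = 1 in v)), E=∅, St=∅>
step 1: <T=((λy. ((λw. (let u = w in u)) 8)) ((λx. (x + 2)) 8)), E=∅, St=[addR]>
step 2: <T=(λy. ((λw. (let u = w in u)) 8)), E=∅, St=[thunk :: addR]>
step 3: <T=((λw. (let u = w in u)) 8), E={y↦thunk(((λx. (x + 2)) 8), ∅)}, St=[addR]>
step 4: <T=(λw. (let u = w in u)), E={y↦thunk(((λx. (x + 2)) 8), ∅)}, St=[thunk :: addR]>
step 5: <T=(let u = w in u), E={w↦thunk(8, {y↦thunk(((λx. (x + 2)) 8), ∅)}), y↦thunk(((λx. (x + 2)) 8), ∅)}, St=[addR]>
step 6: <T=u, E={u↦thunk(w, {w↦thunk(8, {y↦thunk(((λx. (x + 2)) 8), ∅)}), y↦thunk(((λx. (x + 2)) 8), ∅)}), w↦thunk(8, {y↦thunk(((λx. (x + 2)) 8), ∅)}), y↦thunk(((λx. (x + 2)) 8), ∅)}, St=[addR]>
step 7: <T=w, E={w↦thunk(8, {y↦thunk(((λx. (x + 2)) 8), ∅)}), y↦thunk(((λx. (x + 2)) 8), ∅)}, St=[addR]>
step 8: <T=8, E={y↦thunk(((λx. (x + 2)) 8), ∅)}, St=[addR]>
step 9: <T=(let v = 1 in v), E=∅, St=[addL(8)]>
step 10: <T=v, E={v↦thunk(1, ∅)}, St=[addL(8)]>
step 11: <T=1, E=∅, St=[addL(8)]>
→ final value 9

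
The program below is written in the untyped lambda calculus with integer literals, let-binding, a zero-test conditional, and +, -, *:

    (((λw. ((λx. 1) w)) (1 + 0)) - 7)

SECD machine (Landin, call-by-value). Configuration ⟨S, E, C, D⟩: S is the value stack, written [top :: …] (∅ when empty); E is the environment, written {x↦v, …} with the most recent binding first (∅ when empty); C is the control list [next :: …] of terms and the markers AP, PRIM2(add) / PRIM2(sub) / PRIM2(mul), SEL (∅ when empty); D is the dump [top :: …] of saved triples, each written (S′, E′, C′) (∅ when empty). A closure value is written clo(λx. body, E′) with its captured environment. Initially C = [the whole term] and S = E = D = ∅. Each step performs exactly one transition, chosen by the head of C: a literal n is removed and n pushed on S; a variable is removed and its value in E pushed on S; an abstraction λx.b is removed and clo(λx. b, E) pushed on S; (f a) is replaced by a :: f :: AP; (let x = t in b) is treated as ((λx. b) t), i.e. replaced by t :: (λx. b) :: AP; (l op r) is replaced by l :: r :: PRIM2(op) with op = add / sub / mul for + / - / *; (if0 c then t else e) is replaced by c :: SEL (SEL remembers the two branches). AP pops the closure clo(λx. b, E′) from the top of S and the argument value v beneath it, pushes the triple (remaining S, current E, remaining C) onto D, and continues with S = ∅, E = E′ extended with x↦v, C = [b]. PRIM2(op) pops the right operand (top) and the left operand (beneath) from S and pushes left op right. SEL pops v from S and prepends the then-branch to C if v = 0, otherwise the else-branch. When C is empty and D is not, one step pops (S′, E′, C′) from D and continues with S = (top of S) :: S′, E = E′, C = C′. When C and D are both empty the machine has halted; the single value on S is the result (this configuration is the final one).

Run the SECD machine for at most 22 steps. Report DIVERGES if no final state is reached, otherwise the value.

Answer: -6

Machine steps:
0. <S=∅, E=∅, C=[(((λw. ((λx. 1) w)) (1 + 0)) - 7)], D=∅>
1. <S=∅, E=∅, C=[((λw. ((λx. 1) w)) (1 + 0)) :: 7 :: PRIM2(sub)], D=∅>
2. <S=∅, E=∅, C=[(1 + 0) :: (λw. ((λx. 1) w)) :: AP :: 7 :: PRIM2(sub)], D=∅>
3. <S=∅, E=∅, C=[1 :: 0 :: PRIM2(add) :: (λw. ((λx. 1) w)) :: AP :: 7 :: PRIM2(sub)], D=∅>
4. <S=[1], E=∅, C=[0 :: PRIM2(add) :: (λw. ((λx. 1) w)) :: AP :: 7 :: PRIM2(sub)], D=∅>
5. <S=[0 :: 1], E=∅, C=[PRIM2(add) :: (λw. ((λx. 1) w)) :: AP :: 7 :: PRIM2(sub)], D=∅>
6. <S=[1], E=∅, C=[(λw. ((λx. 1) w)) :: AP :: 7 :: PRIM2(sub)], D=∅>
7. <S=[clo(λw. ((λx. 1) w), ∅) :: 1], E=∅, C=[AP :: 7 :: PRIM2(sub)], D=∅>
8. <S=∅, E={w↦1}, C=[((λx. 1) w)], D=[(∅, ∅, [7 :: PRIM2(sub)])]>
9. <S=∅, E={w↦1}, C=[w :: (λx. 1) :: AP], D=[(∅, ∅, [7 :: PRIM2(sub)])]>
10. <S=[1], E={w↦1}, C=[(λx. 1) :: AP], D=[(∅, ∅, [7 :: PRIM2(sub)])]>
11. <S=[clo(λx. 1, {w↦1}) :: 1], E={w↦1}, C=[AP], D=[(∅, ∅, [7 :: PRIM2(sub)])]>
12. <S=∅, E={x↦1, w↦1}, C=[1], D=[(∅, {w↦1}, ∅) :: (∅, ∅, [7 :: PRIM2(sub)])]>
13. <S=[1], E={x↦1, w↦1}, C=∅, D=[(∅, {w↦1}, ∅) :: (∅, ∅, [7 :: PRIM2(sub)])]>
14. <S=[1], E={w↦1}, C=∅, D=[(∅, ∅, [7 :: PRIM2(sub)])]>
15. <S=[1], E=∅, C=[7 :: PRIM2(sub)], D=∅>
16. <S=[7 :: 1], E=∅, C=[PRIM2(sub)], D=∅>
17. <S=[-6], E=∅, C=∅, D=∅>
→ final value -6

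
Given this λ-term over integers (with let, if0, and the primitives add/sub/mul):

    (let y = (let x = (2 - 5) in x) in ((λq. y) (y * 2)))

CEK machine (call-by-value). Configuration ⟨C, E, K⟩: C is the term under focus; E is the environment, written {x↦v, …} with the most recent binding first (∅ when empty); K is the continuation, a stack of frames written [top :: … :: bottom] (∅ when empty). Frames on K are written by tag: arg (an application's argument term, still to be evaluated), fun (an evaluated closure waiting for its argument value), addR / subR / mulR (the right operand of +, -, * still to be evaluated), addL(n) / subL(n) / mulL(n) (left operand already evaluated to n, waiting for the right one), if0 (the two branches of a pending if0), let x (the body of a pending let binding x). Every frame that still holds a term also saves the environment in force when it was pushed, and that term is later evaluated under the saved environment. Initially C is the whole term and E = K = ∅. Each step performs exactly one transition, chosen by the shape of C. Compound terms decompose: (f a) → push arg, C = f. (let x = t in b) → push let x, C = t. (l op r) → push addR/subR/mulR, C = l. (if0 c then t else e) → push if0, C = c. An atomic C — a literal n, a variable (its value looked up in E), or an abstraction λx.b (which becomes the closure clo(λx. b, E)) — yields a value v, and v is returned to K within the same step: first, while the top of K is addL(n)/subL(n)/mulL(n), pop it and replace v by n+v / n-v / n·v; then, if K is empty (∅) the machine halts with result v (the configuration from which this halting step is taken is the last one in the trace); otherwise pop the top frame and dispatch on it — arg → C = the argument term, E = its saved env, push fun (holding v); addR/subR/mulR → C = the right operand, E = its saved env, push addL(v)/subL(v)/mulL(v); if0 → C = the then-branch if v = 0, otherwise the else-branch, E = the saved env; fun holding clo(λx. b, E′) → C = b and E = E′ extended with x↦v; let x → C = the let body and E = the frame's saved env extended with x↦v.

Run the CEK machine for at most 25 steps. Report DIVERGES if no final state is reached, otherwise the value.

t=0: [C=(let y = (let x = (2 - 5) in x) in ((λq. y) (y * 2))) | E=∅ | K=∅]
t=1: [C=(let x = (2 - 5) in x) | E=∅ | K=[let y]]
t=2: [C=(2 - 5) | E=∅ | K=[let x :: let y]]
t=3: [C=2 | E=∅ | K=[subR :: let x :: let y]]
t=4: [C=5 | E=∅ | K=[subL(2) :: let x :: let y]]
t=5: [C=x | E={x↦-3} | K=[let y]]
t=6: [C=((λq. y) (y * 2)) | E={y↦-3} | K=∅]
t=7: [C=(λq. y) | E={y↦-3} | K=[arg]]
t=8: [C=(y * 2) | E={y↦-3} | K=[fun]]
t=9: [C=y | E={y↦-3} | K=[mulR :: fun]]
t=10: [C=2 | E={y↦-3} | K=[mulL(-3) :: fun]]
t=11: [C=y | E={q↦-6, y↦-3} | K=∅]
→ final value -3

Answer: -3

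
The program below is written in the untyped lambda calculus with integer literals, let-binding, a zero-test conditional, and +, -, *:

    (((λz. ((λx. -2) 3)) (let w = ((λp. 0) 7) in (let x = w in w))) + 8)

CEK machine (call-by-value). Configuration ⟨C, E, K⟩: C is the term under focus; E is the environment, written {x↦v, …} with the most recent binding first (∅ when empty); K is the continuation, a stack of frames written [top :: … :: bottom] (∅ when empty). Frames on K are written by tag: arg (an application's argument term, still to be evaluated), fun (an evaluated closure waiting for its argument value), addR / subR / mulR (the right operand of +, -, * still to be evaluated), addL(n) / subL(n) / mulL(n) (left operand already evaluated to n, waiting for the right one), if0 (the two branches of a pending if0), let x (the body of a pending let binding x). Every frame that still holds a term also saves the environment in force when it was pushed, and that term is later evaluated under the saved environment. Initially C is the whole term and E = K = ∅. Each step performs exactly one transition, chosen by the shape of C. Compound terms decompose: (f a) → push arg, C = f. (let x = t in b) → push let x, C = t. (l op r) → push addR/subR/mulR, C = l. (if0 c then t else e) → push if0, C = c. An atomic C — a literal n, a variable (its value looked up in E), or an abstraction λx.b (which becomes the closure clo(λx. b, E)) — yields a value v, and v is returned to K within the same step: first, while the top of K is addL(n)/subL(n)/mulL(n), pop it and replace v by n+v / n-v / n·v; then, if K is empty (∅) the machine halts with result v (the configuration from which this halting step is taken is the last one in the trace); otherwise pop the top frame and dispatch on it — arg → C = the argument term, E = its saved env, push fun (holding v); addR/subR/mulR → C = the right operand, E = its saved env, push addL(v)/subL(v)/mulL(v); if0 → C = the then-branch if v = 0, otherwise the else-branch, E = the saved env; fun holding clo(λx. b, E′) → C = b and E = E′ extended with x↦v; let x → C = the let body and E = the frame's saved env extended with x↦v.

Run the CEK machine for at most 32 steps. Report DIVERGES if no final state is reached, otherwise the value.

[0] ⟨C=(((λz. ((λx. -2) 3)) (let w = ((λp. 0) 7) in (let x = w in w))) + 8); E=∅; K=∅⟩
[1] ⟨C=((λz. ((λx. -2) 3)) (let w = ((λp. 0) 7) in (let x = w in w))); E=∅; K=[addR]⟩
[2] ⟨C=(λz. ((λx. -2) 3)); E=∅; K=[arg :: addR]⟩
[3] ⟨C=(let w = ((λp. 0) 7) in (let x = w in w)); E=∅; K=[fun :: addR]⟩
[4] ⟨C=((λp. 0) 7); E=∅; K=[let w :: fun :: addR]⟩
[5] ⟨C=(λp. 0); E=∅; K=[arg :: let w :: fun :: addR]⟩
[6] ⟨C=7; E=∅; K=[fun :: let w :: fun :: addR]⟩
[7] ⟨C=0; E={p↦7}; K=[let w :: fun :: addR]⟩
[8] ⟨C=(let x = w in w); E={w↦0}; K=[fun :: addR]⟩
[9] ⟨C=w; E={w↦0}; K=[let x :: fun :: addR]⟩
[10] ⟨C=w; E={x↦0, w↦0}; K=[fun :: addR]⟩
[11] ⟨C=((λx. -2) 3); E={z↦0}; K=[addR]⟩
[12] ⟨C=(λx. -2); E={z↦0}; K=[arg :: addR]⟩
[13] ⟨C=3; E={z↦0}; K=[fun :: addR]⟩
[14] ⟨C=-2; E={x↦3, z↦0}; K=[addR]⟩
[15] ⟨C=8; E=∅; K=[addL(-2)]⟩
→ final value 6

Answer: 6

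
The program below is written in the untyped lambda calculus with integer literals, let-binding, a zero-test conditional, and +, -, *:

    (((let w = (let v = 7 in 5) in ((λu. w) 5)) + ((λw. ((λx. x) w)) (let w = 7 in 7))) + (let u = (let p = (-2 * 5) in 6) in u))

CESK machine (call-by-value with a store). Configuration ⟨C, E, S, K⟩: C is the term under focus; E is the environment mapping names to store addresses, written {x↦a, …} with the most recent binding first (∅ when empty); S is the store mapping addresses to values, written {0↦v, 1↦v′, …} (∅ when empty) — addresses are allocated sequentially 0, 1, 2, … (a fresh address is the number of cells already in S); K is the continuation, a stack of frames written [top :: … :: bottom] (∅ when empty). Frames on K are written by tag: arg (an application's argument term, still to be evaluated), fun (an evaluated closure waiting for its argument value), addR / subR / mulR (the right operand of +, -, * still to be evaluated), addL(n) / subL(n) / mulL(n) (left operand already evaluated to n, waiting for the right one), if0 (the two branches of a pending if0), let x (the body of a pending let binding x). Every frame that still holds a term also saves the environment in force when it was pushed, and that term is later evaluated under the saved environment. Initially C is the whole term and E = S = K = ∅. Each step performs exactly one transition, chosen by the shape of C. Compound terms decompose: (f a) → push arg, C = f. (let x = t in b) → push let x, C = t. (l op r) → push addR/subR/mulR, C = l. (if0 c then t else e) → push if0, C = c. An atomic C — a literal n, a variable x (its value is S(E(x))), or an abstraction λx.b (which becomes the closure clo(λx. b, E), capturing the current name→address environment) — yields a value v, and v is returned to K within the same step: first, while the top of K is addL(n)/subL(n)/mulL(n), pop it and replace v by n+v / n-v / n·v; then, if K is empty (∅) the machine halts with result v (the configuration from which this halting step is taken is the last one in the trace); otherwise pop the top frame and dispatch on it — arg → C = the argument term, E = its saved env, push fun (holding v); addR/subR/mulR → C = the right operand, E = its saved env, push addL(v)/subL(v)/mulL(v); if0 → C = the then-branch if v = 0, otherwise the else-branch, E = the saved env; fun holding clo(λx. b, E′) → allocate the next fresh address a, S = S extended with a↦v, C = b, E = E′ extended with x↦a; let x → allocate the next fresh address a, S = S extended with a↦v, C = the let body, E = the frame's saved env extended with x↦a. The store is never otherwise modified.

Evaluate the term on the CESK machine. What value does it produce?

0. ⟨C=(((let w = (let v = 7 in 5) in ((λu. w) 5)) + ((λw. ((λx. x) w)) (let w = 7 in 7))) + (let u = (let p = (-2 * 5) in 6) in u)); E=∅; S=∅; K=∅⟩
1. ⟨C=((let w = (let v = 7 in 5) in ((λu. w) 5)) + ((λw. ((λx. x) w)) (let w = 7 in 7))); E=∅; S=∅; K=[addR]⟩
2. ⟨C=(let w = (let v = 7 in 5) in ((λu. w) 5)); E=∅; S=∅; K=[addR :: addR]⟩
3. ⟨C=(let v = 7 in 5); E=∅; S=∅; K=[let w :: addR :: addR]⟩
4. ⟨C=7; E=∅; S=∅; K=[let v :: let w :: addR :: addR]⟩
5. ⟨C=5; E={v↦0}; S={0↦7}; K=[let w :: addR :: addR]⟩
6. ⟨C=((λu. w) 5); E={w↦1}; S={0↦7, 1↦5}; K=[addR :: addR]⟩
7. ⟨C=(λu. w); E={w↦1}; S={0↦7, 1↦5}; K=[arg :: addR :: addR]⟩
8. ⟨C=5; E={w↦1}; S={0↦7, 1↦5}; K=[fun :: addR :: addR]⟩
9. ⟨C=w; E={u↦2, w↦1}; S={0↦7, 1↦5, 2↦5}; K=[addR :: addR]⟩
10. ⟨C=((λw. ((λx. x) w)) (let w = 7 in 7)); E=∅; S={0↦7, 1↦5, 2↦5}; K=[addL(5) :: addR]⟩
11. ⟨C=(λw. ((λx. x) w)); E=∅; S={0↦7, 1↦5, 2↦5}; K=[arg :: addL(5) :: addR]⟩
12. ⟨C=(let w = 7 in 7); E=∅; S={0↦7, 1↦5, 2↦5}; K=[fun :: addL(5) :: addR]⟩
13. ⟨C=7; E=∅; S={0↦7, 1↦5, 2↦5}; K=[let w :: fun :: addL(5) :: addR]⟩
14. ⟨C=7; E={w↦3}; S={0↦7, 1↦5, 2↦5, 3↦7}; K=[fun :: addL(5) :: addR]⟩
15. ⟨C=((λx. x) w); E={w↦4}; S={0↦7, 1↦5, 2↦5, 3↦7, 4↦7}; K=[addL(5) :: addR]⟩
16. ⟨C=(λx. x); E={w↦4}; S={0↦7, 1↦5, 2↦5, 3↦7, 4↦7}; K=[arg :: addL(5) :: addR]⟩
17. ⟨C=w; E={w↦4}; S={0↦7, 1↦5, 2↦5, 3↦7, 4↦7}; K=[fun :: addL(5) :: addR]⟩
18. ⟨C=x; E={x↦5, w↦4}; S={0↦7, 1↦5, 2↦5, 3↦7, 4↦7, 5↦7}; K=[addL(5) :: addR]⟩
19. ⟨C=(let u = (let p = (-2 * 5) in 6) in u); E=∅; S={0↦7, 1↦5, 2↦5, 3↦7, 4↦7, 5↦7}; K=[addL(12)]⟩
20. ⟨C=(let p = (-2 * 5) in 6); E=∅; S={0↦7, 1↦5, 2↦5, 3↦7, 4↦7, 5↦7}; K=[let u :: addL(12)]⟩
21. ⟨C=(-2 * 5); E=∅; S={0↦7, 1↦5, 2↦5, 3↦7, 4↦7, 5↦7}; K=[let p :: let u :: addL(12)]⟩
22. ⟨C=-2; E=∅; S={0↦7, 1↦5, 2↦5, 3↦7, 4↦7, 5↦7}; K=[mulR :: let p :: let u :: addL(12)]⟩
23. ⟨C=5; E=∅; S={0↦7, 1↦5, 2↦5, 3↦7, 4↦7, 5↦7}; K=[mulL(-2) :: let p :: let u :: addL(12)]⟩
24. ⟨C=6; E={p↦6}; S={0↦7, 1↦5, 2↦5, 3↦7, 4↦7, 5↦7, 6↦-10}; K=[let u :: addL(12)]⟩
25. ⟨C=u; E={u↦7}; S={0↦7, 1↦5, 2↦5, 3↦7, 4↦7, 5↦7, 6↦-10, 7↦6}; K=[addL(12)]⟩
→ final value 18

Answer: 18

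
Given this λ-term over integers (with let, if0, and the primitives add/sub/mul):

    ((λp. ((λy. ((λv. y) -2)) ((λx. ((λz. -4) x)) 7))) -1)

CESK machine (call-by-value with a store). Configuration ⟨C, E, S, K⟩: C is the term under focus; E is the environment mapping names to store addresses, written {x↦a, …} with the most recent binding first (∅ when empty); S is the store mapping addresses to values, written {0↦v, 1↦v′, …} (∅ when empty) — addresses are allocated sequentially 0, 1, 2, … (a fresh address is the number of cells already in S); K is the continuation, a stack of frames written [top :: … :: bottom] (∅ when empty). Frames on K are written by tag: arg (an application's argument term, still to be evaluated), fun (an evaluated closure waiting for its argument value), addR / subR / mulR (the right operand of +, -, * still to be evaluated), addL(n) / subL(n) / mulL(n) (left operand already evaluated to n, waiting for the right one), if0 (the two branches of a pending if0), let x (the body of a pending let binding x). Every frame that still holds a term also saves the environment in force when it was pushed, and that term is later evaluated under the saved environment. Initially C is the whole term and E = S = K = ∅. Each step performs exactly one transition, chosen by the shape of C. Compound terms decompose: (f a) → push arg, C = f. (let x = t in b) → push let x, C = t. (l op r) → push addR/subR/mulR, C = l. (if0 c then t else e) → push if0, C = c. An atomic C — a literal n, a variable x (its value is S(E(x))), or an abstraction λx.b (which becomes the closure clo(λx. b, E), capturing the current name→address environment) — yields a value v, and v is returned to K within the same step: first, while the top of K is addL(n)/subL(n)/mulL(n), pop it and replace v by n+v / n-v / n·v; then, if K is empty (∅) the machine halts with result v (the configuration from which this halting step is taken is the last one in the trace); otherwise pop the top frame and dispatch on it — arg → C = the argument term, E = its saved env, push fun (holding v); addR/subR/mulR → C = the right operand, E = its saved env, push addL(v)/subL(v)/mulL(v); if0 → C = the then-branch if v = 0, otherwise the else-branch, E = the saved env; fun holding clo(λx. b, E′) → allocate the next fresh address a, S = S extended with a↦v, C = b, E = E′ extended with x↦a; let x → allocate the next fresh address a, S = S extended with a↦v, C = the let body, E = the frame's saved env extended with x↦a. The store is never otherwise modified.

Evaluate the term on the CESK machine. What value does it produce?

Answer: -4

Execution trace:
0. <C=((λp. ((λy. ((λv. y) -2)) ((λx. ((λz. -4) x)) 7))) -1), E=∅, S=∅, K=∅>
1. <C=(λp. ((λy. ((λv. y) -2)) ((λx. ((λz. -4) x)) 7))), E=∅, S=∅, K=[arg]>
2. <C=-1, E=∅, S=∅, K=[fun]>
3. <C=((λy. ((λv. y) -2)) ((λx. ((λz. -4) x)) 7)), E={p↦0}, S={0↦-1}, K=∅>
4. <C=(λy. ((λv. y) -2)), E={p↦0}, S={0↦-1}, K=[arg]>
5. <C=((λx. ((λz. -4) x)) 7), E={p↦0}, S={0↦-1}, K=[fun]>
6. <C=(λx. ((λz. -4) x)), E={p↦0}, S={0↦-1}, K=[arg :: fun]>
7. <C=7, E={p↦0}, S={0↦-1}, K=[fun :: fun]>
8. <C=((λz. -4) x), E={x↦1, p↦0}, S={0↦-1, 1↦7}, K=[fun]>
9. <C=(λz. -4), E={x↦1, p↦0}, S={0↦-1, 1↦7}, K=[arg :: fun]>
10. <C=x, E={x↦1, p↦0}, S={0↦-1, 1↦7}, K=[fun :: fun]>
11. <C=-4, E={z↦2, x↦1, p↦0}, S={0↦-1, 1↦7, 2↦7}, K=[fun]>
12. <C=((λv. y) -2), E={y↦3, p↦0}, S={0↦-1, 1↦7, 2↦7, 3↦-4}, K=∅>
13. <C=(λv. y), E={y↦3, p↦0}, S={0↦-1, 1↦7, 2↦7, 3↦-4}, K=[arg]>
14. <C=-2, E={y↦3, p↦0}, S={0↦-1, 1↦7, 2↦7, 3↦-4}, K=[fun]>
15. <C=y, E={v↦4, y↦3, p↦0}, S={0↦-1, 1↦7, 2↦7, 3↦-4, 4↦-2}, K=∅>
→ final value -4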